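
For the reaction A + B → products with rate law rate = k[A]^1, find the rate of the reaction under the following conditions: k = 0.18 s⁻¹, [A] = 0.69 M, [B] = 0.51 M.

0.1242 M/s

Step 1: The rate law is rate = k[A]^1
Step 2: Note that the rate does not depend on [B] (zero order in B).
Step 3: rate = 0.18 × (0.69)^1 = 0.1242 M/s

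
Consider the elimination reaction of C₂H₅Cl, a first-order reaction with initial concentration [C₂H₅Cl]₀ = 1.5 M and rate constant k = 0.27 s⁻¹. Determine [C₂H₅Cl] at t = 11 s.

0.07695 M

Step 1: For a first-order reaction: [C₂H₅Cl] = [C₂H₅Cl]₀ × e^(-kt)
Step 2: [C₂H₅Cl] = 1.5 × e^(-0.27 × 11)
Step 3: [C₂H₅Cl] = 1.5 × e^(-2.97)
Step 4: [C₂H₅Cl] = 1.5 × 0.0513033 = 0.07695 M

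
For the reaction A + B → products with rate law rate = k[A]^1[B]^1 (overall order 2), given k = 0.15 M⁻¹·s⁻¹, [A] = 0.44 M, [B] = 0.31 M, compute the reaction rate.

0.02046 M/s

Step 1: The rate law is rate = k[A]^1[B]^1, overall order = 1+1 = 2
Step 2: Substitute values: rate = 0.15 × (0.44)^1 × (0.31)^1
Step 3: rate = 0.15 × 0.44 × 0.31 = 0.02046 M/s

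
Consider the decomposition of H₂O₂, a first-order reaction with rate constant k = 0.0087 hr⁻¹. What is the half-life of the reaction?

79.67 hr

Step 1: For a first-order reaction, t₁/₂ = ln(2)/k
Step 2: t₁/₂ = ln(2)/0.0087
Step 3: t₁/₂ = 0.6931/0.0087 = 79.67 hr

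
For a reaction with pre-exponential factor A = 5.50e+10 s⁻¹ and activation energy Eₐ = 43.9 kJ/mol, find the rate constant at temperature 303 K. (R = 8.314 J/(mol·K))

1.49e+03 s⁻¹

Step 1: Use the Arrhenius equation: k = A × exp(-Eₐ/RT)
Step 2: Convert Eₐ to J/mol: 43.9 kJ/mol = 43900 J/mol
Step 3: Calculate the exponent: -Eₐ/(RT) = -43900/(8.314 × 303) = -17.42657
Step 4: k = 5.50e+10 × exp(-17.42657)
Step 5: k = 5.50e+10 × 2.70232e-08 = 1.4863e+03 s⁻¹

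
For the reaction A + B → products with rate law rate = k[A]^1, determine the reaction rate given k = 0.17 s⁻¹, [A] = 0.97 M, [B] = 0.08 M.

0.1649 M/s

Step 1: The rate law is rate = k[A]^1
Step 2: Note that the rate does not depend on [B] (zero order in B).
Step 3: rate = 0.17 × (0.97)^1 = 0.1649 M/s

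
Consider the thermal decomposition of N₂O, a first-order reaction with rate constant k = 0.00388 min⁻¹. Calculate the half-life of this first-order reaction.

178.6 min

Step 1: For a first-order reaction, t₁/₂ = ln(2)/k
Step 2: t₁/₂ = ln(2)/0.00388
Step 3: t₁/₂ = 0.6931/0.00388 = 178.6 min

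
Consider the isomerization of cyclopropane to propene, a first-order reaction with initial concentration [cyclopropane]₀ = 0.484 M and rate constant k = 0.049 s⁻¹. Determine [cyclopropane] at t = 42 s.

0.06181 M

Step 1: For a first-order reaction: [cyclopropane] = [cyclopropane]₀ × e^(-kt)
Step 2: [cyclopropane] = 0.484 × e^(-0.049 × 42)
Step 3: [cyclopropane] = 0.484 × e^(-2.058)
Step 4: [cyclopropane] = 0.484 × 0.127709 = 0.06181 M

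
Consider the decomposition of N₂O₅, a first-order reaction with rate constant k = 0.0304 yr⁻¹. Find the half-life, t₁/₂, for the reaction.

22.8 yr

Step 1: For a first-order reaction, t₁/₂ = ln(2)/k
Step 2: t₁/₂ = ln(2)/0.0304
Step 3: t₁/₂ = 0.6931/0.0304 = 22.8 yr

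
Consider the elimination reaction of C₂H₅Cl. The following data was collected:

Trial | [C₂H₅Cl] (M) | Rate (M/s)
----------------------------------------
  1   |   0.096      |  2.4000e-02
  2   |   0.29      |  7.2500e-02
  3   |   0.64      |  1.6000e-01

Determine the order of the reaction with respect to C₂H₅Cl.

first order (1)

Step 1: Compare trials to find order n where rate₂/rate₁ = ([C₂H₅Cl]₂/[C₂H₅Cl]₁)^n
Step 2: rate₂/rate₁ = 7.2500e-02/2.4000e-02 = 3.021
Step 3: [C₂H₅Cl]₂/[C₂H₅Cl]₁ = 0.29/0.096 = 3.021
Step 4: n = ln(3.021)/ln(3.021) = 1.00 ≈ 1
Step 5: The reaction is first order in C₂H₅Cl.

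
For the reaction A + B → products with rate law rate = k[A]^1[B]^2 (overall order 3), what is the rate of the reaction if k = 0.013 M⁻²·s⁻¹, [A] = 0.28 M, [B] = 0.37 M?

0.0004983 M/s

Step 1: The rate law is rate = k[A]^1[B]^2, overall order = 1+2 = 3
Step 2: Substitute values: rate = 0.013 × (0.28)^1 × (0.37)^2
Step 3: rate = 0.013 × 0.28 × 0.1369 = 0.000498316 M/s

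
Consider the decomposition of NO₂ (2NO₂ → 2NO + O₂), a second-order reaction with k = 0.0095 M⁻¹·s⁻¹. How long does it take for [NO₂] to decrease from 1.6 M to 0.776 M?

69.86 s

Step 1: For second-order: t = (1/[NO₂] - 1/[NO₂]₀)/k
Step 2: t = (1/0.776 - 1/1.6)/0.0095
Step 3: t = (1.289 - 0.625)/0.0095
Step 4: t = 0.6637/0.0095 = 69.86 s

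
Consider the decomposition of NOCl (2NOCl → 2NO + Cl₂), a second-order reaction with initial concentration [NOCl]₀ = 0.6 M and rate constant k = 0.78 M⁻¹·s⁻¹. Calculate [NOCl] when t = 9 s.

0.1151 M

Step 1: For a second-order reaction: 1/[NOCl] = 1/[NOCl]₀ + kt
Step 2: 1/[NOCl] = 1/0.6 + 0.78 × 9
Step 3: 1/[NOCl] = 1.667 + 7.02 = 8.687
Step 4: [NOCl] = 1/8.687 = 0.1151 M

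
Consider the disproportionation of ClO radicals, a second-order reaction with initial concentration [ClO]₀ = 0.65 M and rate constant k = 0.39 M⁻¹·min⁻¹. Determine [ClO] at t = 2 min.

0.4313 M

Step 1: For a second-order reaction: 1/[ClO] = 1/[ClO]₀ + kt
Step 2: 1/[ClO] = 1/0.65 + 0.39 × 2
Step 3: 1/[ClO] = 1.538 + 0.78 = 2.318
Step 4: [ClO] = 1/2.318 = 0.4313 M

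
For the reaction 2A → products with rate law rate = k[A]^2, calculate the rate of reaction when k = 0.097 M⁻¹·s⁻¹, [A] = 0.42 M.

0.01711 M/s

Step 1: Identify the rate law: rate = k[A]^2
Step 2: Substitute values: rate = 0.097 × (0.42)^2
Step 3: Calculate: rate = 0.097 × 0.1764 = 0.0171108 M/s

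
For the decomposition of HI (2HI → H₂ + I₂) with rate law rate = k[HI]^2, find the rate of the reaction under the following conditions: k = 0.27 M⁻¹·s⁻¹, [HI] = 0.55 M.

0.08168 M/s

Step 1: Identify the rate law: rate = k[HI]^2
Step 2: Substitute values: rate = 0.27 × (0.55)^2
Step 3: Calculate: rate = 0.27 × 0.3025 = 0.081675 M/s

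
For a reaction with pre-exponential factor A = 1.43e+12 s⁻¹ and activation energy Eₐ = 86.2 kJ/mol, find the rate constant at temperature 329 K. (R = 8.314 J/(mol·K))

2.94e-02 s⁻¹

Step 1: Use the Arrhenius equation: k = A × exp(-Eₐ/RT)
Step 2: Convert Eₐ to J/mol: 86.2 kJ/mol = 86200 J/mol
Step 3: Calculate the exponent: -Eₐ/(RT) = -86200/(8.314 × 329) = -31.51384
Step 4: k = 1.43e+12 × exp(-31.51384)
Step 5: k = 1.43e+12 × 2.05927e-14 = 2.9448e-02 s⁻¹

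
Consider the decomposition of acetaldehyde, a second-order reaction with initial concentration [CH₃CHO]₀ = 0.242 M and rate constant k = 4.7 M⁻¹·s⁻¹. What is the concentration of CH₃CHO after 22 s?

0.0093 M

Step 1: For a second-order reaction: 1/[CH₃CHO] = 1/[CH₃CHO]₀ + kt
Step 2: 1/[CH₃CHO] = 1/0.242 + 4.7 × 22
Step 3: 1/[CH₃CHO] = 4.132 + 103.4 = 107.5
Step 4: [CH₃CHO] = 1/107.5 = 0.0093 M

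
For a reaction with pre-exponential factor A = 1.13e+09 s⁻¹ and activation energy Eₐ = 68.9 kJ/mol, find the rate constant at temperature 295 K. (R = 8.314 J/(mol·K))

7.12e-04 s⁻¹

Step 1: Use the Arrhenius equation: k = A × exp(-Eₐ/RT)
Step 2: Convert Eₐ to J/mol: 68.9 kJ/mol = 68900 J/mol
Step 3: Calculate the exponent: -Eₐ/(RT) = -68900/(8.314 × 295) = -28.09229
Step 4: k = 1.13e+09 × exp(-28.09229)
Step 5: k = 1.13e+09 × 6.30483e-13 = 7.1245e-04 s⁻¹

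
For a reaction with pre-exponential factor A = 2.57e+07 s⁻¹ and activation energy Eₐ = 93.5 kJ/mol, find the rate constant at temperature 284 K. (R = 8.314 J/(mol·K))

1.63e-10 s⁻¹

Step 1: Use the Arrhenius equation: k = A × exp(-Eₐ/RT)
Step 2: Convert Eₐ to J/mol: 93.5 kJ/mol = 93500 J/mol
Step 3: Calculate the exponent: -Eₐ/(RT) = -93500/(8.314 × 284) = -39.59891
Step 4: k = 2.57e+07 × exp(-39.59891)
Step 5: k = 2.57e+07 × 6.34471e-18 = 1.6306e-10 s⁻¹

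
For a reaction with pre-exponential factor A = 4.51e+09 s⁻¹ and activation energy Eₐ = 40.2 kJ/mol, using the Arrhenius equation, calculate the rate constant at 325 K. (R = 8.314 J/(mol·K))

1.56e+03 s⁻¹

Step 1: Use the Arrhenius equation: k = A × exp(-Eₐ/RT)
Step 2: Convert Eₐ to J/mol: 40.2 kJ/mol = 40200 J/mol
Step 3: Calculate the exponent: -Eₐ/(RT) = -40200/(8.314 × 325) = -14.87759
Step 4: k = 4.51e+09 × exp(-14.87759)
Step 5: k = 4.51e+09 × 3.45736e-07 = 1.5593e+03 s⁻¹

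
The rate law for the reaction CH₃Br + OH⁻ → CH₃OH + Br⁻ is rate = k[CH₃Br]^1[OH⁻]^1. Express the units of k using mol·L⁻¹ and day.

(mol·L⁻¹)⁻¹·day⁻¹

Step 1: Overall order = 1 + 1 = 2.
Step 2: rate has units mol·L⁻¹·day⁻¹; [CH₃Br]^1[OH⁻]^1 has units (mol·L⁻¹)^2.
Step 3: k = rate/([CH₃Br]^1[OH⁻]^1), so units of k = (mol·L⁻¹)^(1-2)·day⁻¹ = (mol·L⁻¹)⁻¹·day⁻¹.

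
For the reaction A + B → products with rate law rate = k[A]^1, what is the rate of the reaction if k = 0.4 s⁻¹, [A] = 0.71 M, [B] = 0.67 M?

0.284 M/s

Step 1: The rate law is rate = k[A]^1
Step 2: Note that the rate does not depend on [B] (zero order in B).
Step 3: rate = 0.4 × (0.71)^1 = 0.284 M/s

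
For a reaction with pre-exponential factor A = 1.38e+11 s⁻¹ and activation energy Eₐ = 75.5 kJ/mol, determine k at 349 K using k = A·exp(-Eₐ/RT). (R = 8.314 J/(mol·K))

6.91e-01 s⁻¹

Step 1: Use the Arrhenius equation: k = A × exp(-Eₐ/RT)
Step 2: Convert Eₐ to J/mol: 75.5 kJ/mol = 75500 J/mol
Step 3: Calculate the exponent: -Eₐ/(RT) = -75500/(8.314 × 349) = -26.02025
Step 4: k = 1.38e+11 × exp(-26.02025)
Step 5: k = 1.38e+11 × 5.00667e-12 = 6.9092e-01 s⁻¹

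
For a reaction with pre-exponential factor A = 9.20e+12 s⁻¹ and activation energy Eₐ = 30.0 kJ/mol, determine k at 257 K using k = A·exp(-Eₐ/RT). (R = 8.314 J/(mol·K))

7.35e+06 s⁻¹

Step 1: Use the Arrhenius equation: k = A × exp(-Eₐ/RT)
Step 2: Convert Eₐ to J/mol: 30.0 kJ/mol = 30000 J/mol
Step 3: Calculate the exponent: -Eₐ/(RT) = -30000/(8.314 × 257) = -14.04036
Step 4: k = 9.20e+12 × exp(-14.04036)
Step 5: k = 9.20e+12 × 7.98636e-07 = 7.3475e+06 s⁻¹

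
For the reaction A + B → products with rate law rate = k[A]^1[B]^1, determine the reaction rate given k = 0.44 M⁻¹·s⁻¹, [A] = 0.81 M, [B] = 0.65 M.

0.2317 M/s

Step 1: The rate law is rate = k[A]^1[B]^1
Step 2: Substitute: rate = 0.44 × (0.81)^1 × (0.65)^1
Step 3: rate = 0.44 × 0.81 × 0.65 = 0.23166 M/s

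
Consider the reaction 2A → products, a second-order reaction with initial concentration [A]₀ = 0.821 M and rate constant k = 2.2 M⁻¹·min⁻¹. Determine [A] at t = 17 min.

0.02589 M

Step 1: For a second-order reaction: 1/[A] = 1/[A]₀ + kt
Step 2: 1/[A] = 1/0.821 + 2.2 × 17
Step 3: 1/[A] = 1.218 + 37.4 = 38.62
Step 4: [A] = 1/38.62 = 0.02589 M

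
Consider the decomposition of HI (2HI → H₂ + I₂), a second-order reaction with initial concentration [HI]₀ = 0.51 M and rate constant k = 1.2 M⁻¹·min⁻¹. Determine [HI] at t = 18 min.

0.04244 M

Step 1: For a second-order reaction: 1/[HI] = 1/[HI]₀ + kt
Step 2: 1/[HI] = 1/0.51 + 1.2 × 18
Step 3: 1/[HI] = 1.961 + 21.6 = 23.56
Step 4: [HI] = 1/23.56 = 0.04244 M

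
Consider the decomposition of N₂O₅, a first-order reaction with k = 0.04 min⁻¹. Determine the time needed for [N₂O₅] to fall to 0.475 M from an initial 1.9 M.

34.66 min

Step 1: For first-order: t = ln([N₂O₅]₀/[N₂O₅])/k
Step 2: t = ln(1.9/0.475)/0.04
Step 3: t = ln(4)/0.04
Step 4: t = 1.386/0.04 = 34.66 min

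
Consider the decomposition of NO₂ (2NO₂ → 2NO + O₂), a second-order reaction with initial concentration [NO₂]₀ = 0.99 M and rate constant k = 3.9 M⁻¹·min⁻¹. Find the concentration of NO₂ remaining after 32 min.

0.007948 M

Step 1: For a second-order reaction: 1/[NO₂] = 1/[NO₂]₀ + kt
Step 2: 1/[NO₂] = 1/0.99 + 3.9 × 32
Step 3: 1/[NO₂] = 1.01 + 124.8 = 125.8
Step 4: [NO₂] = 1/125.8 = 0.007948 M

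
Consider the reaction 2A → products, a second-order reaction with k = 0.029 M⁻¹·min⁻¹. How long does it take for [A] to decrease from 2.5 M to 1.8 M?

5.364 min

Step 1: For second-order: t = (1/[A] - 1/[A]₀)/k
Step 2: t = (1/1.8 - 1/2.5)/0.029
Step 3: t = (0.5556 - 0.4)/0.029
Step 4: t = 0.1556/0.029 = 5.364 min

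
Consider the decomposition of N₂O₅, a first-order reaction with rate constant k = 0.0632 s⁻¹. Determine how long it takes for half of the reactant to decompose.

10.97 s

Step 1: For a first-order reaction, t₁/₂ = ln(2)/k
Step 2: t₁/₂ = ln(2)/0.0632
Step 3: t₁/₂ = 0.6931/0.0632 = 10.97 s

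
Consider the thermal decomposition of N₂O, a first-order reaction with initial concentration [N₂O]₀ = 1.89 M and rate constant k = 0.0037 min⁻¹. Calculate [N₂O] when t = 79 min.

1.411 M

Step 1: For a first-order reaction: [N₂O] = [N₂O]₀ × e^(-kt)
Step 2: [N₂O] = 1.89 × e^(-0.0037 × 79)
Step 3: [N₂O] = 1.89 × e^(-0.2923)
Step 4: [N₂O] = 1.89 × 0.746545 = 1.411 M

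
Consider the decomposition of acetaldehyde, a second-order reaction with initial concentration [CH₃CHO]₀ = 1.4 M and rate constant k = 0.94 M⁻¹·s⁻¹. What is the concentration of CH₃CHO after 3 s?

0.2829 M

Step 1: For a second-order reaction: 1/[CH₃CHO] = 1/[CH₃CHO]₀ + kt
Step 2: 1/[CH₃CHO] = 1/1.4 + 0.94 × 3
Step 3: 1/[CH₃CHO] = 0.7143 + 2.82 = 3.534
Step 4: [CH₃CHO] = 1/3.534 = 0.2829 M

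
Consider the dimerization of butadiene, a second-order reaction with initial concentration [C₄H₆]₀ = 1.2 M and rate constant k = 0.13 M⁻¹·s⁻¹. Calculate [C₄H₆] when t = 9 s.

0.4992 M

Step 1: For a second-order reaction: 1/[C₄H₆] = 1/[C₄H₆]₀ + kt
Step 2: 1/[C₄H₆] = 1/1.2 + 0.13 × 9
Step 3: 1/[C₄H₆] = 0.8333 + 1.17 = 2.003
Step 4: [C₄H₆] = 1/2.003 = 0.4992 M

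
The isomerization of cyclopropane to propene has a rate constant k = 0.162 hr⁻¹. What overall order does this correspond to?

first order (1)

Step 1: The units of k for an nth-order reaction are (concentration)^(1-n)·(time)⁻¹.
Step 2: Here k has units hr⁻¹, so the concentration exponent is 0.
Step 3: 1 - n = 0 ⇒ n = 1. The reaction is first order.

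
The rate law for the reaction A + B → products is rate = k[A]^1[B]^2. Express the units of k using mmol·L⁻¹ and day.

(mmol·L⁻¹)⁻²·day⁻¹

Step 1: Overall order = 1 + 2 = 3.
Step 2: rate has units mmol·L⁻¹·day⁻¹; [A]^1[B]^2 has units (mmol·L⁻¹)^3.
Step 3: k = rate/([A]^1[B]^2), so units of k = (mmol·L⁻¹)^(1-3)·day⁻¹ = (mmol·L⁻¹)⁻²·day⁻¹.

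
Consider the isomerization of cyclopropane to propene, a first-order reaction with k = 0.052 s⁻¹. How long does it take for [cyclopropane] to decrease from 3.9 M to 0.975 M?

26.66 s

Step 1: For first-order: t = ln([cyclopropane]₀/[cyclopropane])/k
Step 2: t = ln(3.9/0.975)/0.052
Step 3: t = ln(4)/0.052
Step 4: t = 1.386/0.052 = 26.66 s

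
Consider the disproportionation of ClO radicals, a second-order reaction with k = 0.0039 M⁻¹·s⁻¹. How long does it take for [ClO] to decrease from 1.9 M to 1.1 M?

98.15 s

Step 1: For second-order: t = (1/[ClO] - 1/[ClO]₀)/k
Step 2: t = (1/1.1 - 1/1.9)/0.0039
Step 3: t = (0.9091 - 0.5263)/0.0039
Step 4: t = 0.3828/0.0039 = 98.15 s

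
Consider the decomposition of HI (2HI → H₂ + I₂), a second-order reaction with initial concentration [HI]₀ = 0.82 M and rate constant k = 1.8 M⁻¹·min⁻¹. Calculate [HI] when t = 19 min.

0.02823 M

Step 1: For a second-order reaction: 1/[HI] = 1/[HI]₀ + kt
Step 2: 1/[HI] = 1/0.82 + 1.8 × 19
Step 3: 1/[HI] = 1.22 + 34.2 = 35.42
Step 4: [HI] = 1/35.42 = 0.02823 M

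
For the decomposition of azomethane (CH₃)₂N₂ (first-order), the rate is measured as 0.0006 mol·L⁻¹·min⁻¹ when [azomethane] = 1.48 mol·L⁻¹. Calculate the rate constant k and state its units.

0.0004054 min⁻¹

Step 1: rate = k[azomethane]^1, so k = rate / [azomethane]^1.
Step 2: k = 0.0006 / (1.48)^1 = 0.0006 / 1.48.
Step 3: k = 0.0004054 min⁻¹.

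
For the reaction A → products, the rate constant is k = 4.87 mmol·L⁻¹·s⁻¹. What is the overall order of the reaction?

zeroth order (0)

Step 1: The units of k for an nth-order reaction are (concentration)^(1-n)·(time)⁻¹.
Step 2: Here k has units mmol·L⁻¹·s⁻¹, so the concentration exponent is 1.
Step 3: 1 - n = 1 ⇒ n = 0. The reaction is zeroth order.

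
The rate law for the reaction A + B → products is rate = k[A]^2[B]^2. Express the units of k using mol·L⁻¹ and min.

(mol·L⁻¹)⁻³·min⁻¹

Step 1: Overall order = 2 + 2 = 4.
Step 2: rate has units mol·L⁻¹·min⁻¹; [A]^2[B]^2 has units (mol·L⁻¹)^4.
Step 3: k = rate/([A]^2[B]^2), so units of k = (mol·L⁻¹)^(1-4)·min⁻¹ = (mol·L⁻¹)⁻³·min⁻¹.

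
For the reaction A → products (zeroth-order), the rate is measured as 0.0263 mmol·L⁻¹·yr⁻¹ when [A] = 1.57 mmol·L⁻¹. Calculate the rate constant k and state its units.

0.0263 mmol·L⁻¹·yr⁻¹

Step 1: For a zeroth-order reaction, rate = k (independent of concentration).
Step 2: k = rate = 0.0263 mmol·L⁻¹·yr⁻¹.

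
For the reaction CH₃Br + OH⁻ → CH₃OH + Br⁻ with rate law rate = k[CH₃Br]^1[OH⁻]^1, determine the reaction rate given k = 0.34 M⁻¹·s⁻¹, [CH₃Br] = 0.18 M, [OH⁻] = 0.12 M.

0.007344 M/s

Step 1: The rate law is rate = k[CH₃Br]^1[OH⁻]^1
Step 2: Substitute: rate = 0.34 × (0.18)^1 × (0.12)^1
Step 3: rate = 0.34 × 0.18 × 0.12 = 0.007344 M/s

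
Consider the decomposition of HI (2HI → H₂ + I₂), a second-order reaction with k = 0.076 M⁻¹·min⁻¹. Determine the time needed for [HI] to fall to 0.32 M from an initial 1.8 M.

33.81 min

Step 1: For second-order: t = (1/[HI] - 1/[HI]₀)/k
Step 2: t = (1/0.32 - 1/1.8)/0.076
Step 3: t = (3.125 - 0.5556)/0.076
Step 4: t = 2.569/0.076 = 33.81 min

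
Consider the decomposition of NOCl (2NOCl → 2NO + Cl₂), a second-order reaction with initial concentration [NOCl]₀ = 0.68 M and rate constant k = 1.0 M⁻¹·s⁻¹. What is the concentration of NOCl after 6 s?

0.1339 M

Step 1: For a second-order reaction: 1/[NOCl] = 1/[NOCl]₀ + kt
Step 2: 1/[NOCl] = 1/0.68 + 1.0 × 6
Step 3: 1/[NOCl] = 1.471 + 6 = 7.471
Step 4: [NOCl] = 1/7.471 = 0.1339 M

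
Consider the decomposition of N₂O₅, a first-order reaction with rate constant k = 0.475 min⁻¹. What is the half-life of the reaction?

1.459 min

Step 1: For a first-order reaction, t₁/₂ = ln(2)/k
Step 2: t₁/₂ = ln(2)/0.475
Step 3: t₁/₂ = 0.6931/0.475 = 1.459 min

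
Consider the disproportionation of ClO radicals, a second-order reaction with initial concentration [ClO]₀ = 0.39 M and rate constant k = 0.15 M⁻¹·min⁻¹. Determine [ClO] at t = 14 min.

0.2144 M

Step 1: For a second-order reaction: 1/[ClO] = 1/[ClO]₀ + kt
Step 2: 1/[ClO] = 1/0.39 + 0.15 × 14
Step 3: 1/[ClO] = 2.564 + 2.1 = 4.664
Step 4: [ClO] = 1/4.664 = 0.2144 M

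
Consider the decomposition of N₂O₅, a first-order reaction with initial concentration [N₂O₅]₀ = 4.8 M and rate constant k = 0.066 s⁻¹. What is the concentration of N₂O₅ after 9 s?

2.65 M

Step 1: For a first-order reaction: [N₂O₅] = [N₂O₅]₀ × e^(-kt)
Step 2: [N₂O₅] = 4.8 × e^(-0.066 × 9)
Step 3: [N₂O₅] = 4.8 × e^(-0.594)
Step 4: [N₂O₅] = 4.8 × 0.552114 = 2.65 M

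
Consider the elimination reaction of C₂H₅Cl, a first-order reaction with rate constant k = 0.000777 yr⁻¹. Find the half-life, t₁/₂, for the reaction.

892.1 yr

Step 1: For a first-order reaction, t₁/₂ = ln(2)/k
Step 2: t₁/₂ = ln(2)/0.000777
Step 3: t₁/₂ = 0.6931/0.000777 = 892.1 yr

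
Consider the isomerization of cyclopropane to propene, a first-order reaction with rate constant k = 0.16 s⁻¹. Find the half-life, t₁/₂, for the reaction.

4.332 s

Step 1: For a first-order reaction, t₁/₂ = ln(2)/k
Step 2: t₁/₂ = ln(2)/0.16
Step 3: t₁/₂ = 0.6931/0.16 = 4.332 s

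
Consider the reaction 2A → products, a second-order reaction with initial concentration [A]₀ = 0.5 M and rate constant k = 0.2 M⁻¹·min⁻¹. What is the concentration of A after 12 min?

0.2273 M

Step 1: For a second-order reaction: 1/[A] = 1/[A]₀ + kt
Step 2: 1/[A] = 1/0.5 + 0.2 × 12
Step 3: 1/[A] = 2 + 2.4 = 4.4
Step 4: [A] = 1/4.4 = 0.2273 M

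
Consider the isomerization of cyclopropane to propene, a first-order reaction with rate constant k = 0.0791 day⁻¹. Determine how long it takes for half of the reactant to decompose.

8.763 day

Step 1: For a first-order reaction, t₁/₂ = ln(2)/k
Step 2: t₁/₂ = ln(2)/0.0791
Step 3: t₁/₂ = 0.6931/0.0791 = 8.763 day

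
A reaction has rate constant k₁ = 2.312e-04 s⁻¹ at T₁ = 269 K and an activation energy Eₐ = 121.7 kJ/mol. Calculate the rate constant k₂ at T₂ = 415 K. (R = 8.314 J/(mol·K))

4.766e+04 s⁻¹

Step 1: Use the two-temperature Arrhenius form: ln(k₂/k₁) = -Eₐ/R × (1/T₂ - 1/T₁)
Step 2: Convert Eₐ to J/mol: 121.7 kJ/mol = 121700 J/mol
Step 3: 1/T₂ - 1/T₁ = 1/415 - 1/269 = -1.307834e-03 K⁻¹
Step 4: ln(k₂/k₁) = -121700/8.314 × -1.307834e-03 = 19.14402
Step 5: k₂ = k₁ × exp(19.14402) = 2.312e-04 × 2.06130e+08 = 4.766e+04 s⁻¹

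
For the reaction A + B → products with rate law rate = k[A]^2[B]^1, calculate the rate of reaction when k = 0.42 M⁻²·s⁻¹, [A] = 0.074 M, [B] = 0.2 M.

0.00046 M/s

Step 1: The rate law is rate = k[A]^2[B]^1
Step 2: Substitute: rate = 0.42 × (0.074)^2 × (0.2)^1
Step 3: rate = 0.42 × 0.005476 × 0.2 = 0.000459984 M/s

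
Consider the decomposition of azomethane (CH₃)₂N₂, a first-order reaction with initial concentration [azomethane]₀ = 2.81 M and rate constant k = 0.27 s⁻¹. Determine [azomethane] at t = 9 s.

0.2474 M

Step 1: For a first-order reaction: [azomethane] = [azomethane]₀ × e^(-kt)
Step 2: [azomethane] = 2.81 × e^(-0.27 × 9)
Step 3: [azomethane] = 2.81 × e^(-2.43)
Step 4: [azomethane] = 2.81 × 0.0880368 = 0.2474 M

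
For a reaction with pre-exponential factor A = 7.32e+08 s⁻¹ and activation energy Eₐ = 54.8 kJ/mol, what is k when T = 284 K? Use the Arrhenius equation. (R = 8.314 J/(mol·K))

6.10e-02 s⁻¹

Step 1: Use the Arrhenius equation: k = A × exp(-Eₐ/RT)
Step 2: Convert Eₐ to J/mol: 54.8 kJ/mol = 54800 J/mol
Step 3: Calculate the exponent: -Eₐ/(RT) = -54800/(8.314 × 284) = -23.20877
Step 4: k = 7.32e+08 × exp(-23.20877)
Step 5: k = 7.32e+08 × 8.32836e-11 = 6.0964e-02 s⁻¹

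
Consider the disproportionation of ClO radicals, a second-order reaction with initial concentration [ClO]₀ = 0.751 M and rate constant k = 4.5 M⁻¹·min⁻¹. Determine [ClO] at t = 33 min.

0.006674 M

Step 1: For a second-order reaction: 1/[ClO] = 1/[ClO]₀ + kt
Step 2: 1/[ClO] = 1/0.751 + 4.5 × 33
Step 3: 1/[ClO] = 1.332 + 148.5 = 149.8
Step 4: [ClO] = 1/149.8 = 0.006674 M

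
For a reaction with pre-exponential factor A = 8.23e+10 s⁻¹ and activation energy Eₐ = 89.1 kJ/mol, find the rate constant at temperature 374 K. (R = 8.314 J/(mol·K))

2.96e-02 s⁻¹

Step 1: Use the Arrhenius equation: k = A × exp(-Eₐ/RT)
Step 2: Convert Eₐ to J/mol: 89.1 kJ/mol = 89100 J/mol
Step 3: Calculate the exponent: -Eₐ/(RT) = -89100/(8.314 × 374) = -28.65471
Step 4: k = 8.23e+10 × exp(-28.65471)
Step 5: k = 8.23e+10 × 3.59267e-13 = 2.9568e-02 s⁻¹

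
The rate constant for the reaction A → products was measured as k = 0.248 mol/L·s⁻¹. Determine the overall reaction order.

zeroth order (0)

Step 1: The units of k for an nth-order reaction are (concentration)^(1-n)·(time)⁻¹.
Step 2: Here k has units mol/L·s⁻¹, so the concentration exponent is 1.
Step 3: 1 - n = 1 ⇒ n = 0. The reaction is zeroth order.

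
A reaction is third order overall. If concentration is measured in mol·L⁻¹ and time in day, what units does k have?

(mol·L⁻¹)⁻²·day⁻¹

Step 1: For overall order n, rate = k × (concentration)^n.
Step 2: Rate has units mol·L⁻¹·day⁻¹; concentration term has units (mol·L⁻¹)^3.
Step 3: k = rate / (concentration)^n, so units of k = (mol·L⁻¹)^(1-3)·day⁻¹ = (mol·L⁻¹)⁻²·day⁻¹.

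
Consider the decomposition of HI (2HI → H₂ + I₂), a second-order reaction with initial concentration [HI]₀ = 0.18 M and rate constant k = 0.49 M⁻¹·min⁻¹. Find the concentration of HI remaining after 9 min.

0.1003 M

Step 1: For a second-order reaction: 1/[HI] = 1/[HI]₀ + kt
Step 2: 1/[HI] = 1/0.18 + 0.49 × 9
Step 3: 1/[HI] = 5.556 + 4.41 = 9.966
Step 4: [HI] = 1/9.966 = 0.1003 M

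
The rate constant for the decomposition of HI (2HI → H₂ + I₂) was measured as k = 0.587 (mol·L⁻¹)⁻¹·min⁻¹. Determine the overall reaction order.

second order (2)

Step 1: The units of k for an nth-order reaction are (concentration)^(1-n)·(time)⁻¹.
Step 2: Here k has units (mol·L⁻¹)⁻¹·min⁻¹, so the concentration exponent is -1.
Step 3: 1 - n = -1 ⇒ n = 2. The reaction is second order.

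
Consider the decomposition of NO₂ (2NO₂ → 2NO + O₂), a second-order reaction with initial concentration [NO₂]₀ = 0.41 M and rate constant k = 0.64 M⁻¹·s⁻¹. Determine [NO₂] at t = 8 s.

0.1323 M

Step 1: For a second-order reaction: 1/[NO₂] = 1/[NO₂]₀ + kt
Step 2: 1/[NO₂] = 1/0.41 + 0.64 × 8
Step 3: 1/[NO₂] = 2.439 + 5.12 = 7.559
Step 4: [NO₂] = 1/7.559 = 0.1323 M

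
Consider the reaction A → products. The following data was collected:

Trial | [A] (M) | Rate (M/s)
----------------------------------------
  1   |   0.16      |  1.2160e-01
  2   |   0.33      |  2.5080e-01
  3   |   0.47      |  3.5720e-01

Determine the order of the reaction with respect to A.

first order (1)

Step 1: Compare trials to find order n where rate₂/rate₁ = ([A]₂/[A]₁)^n
Step 2: rate₂/rate₁ = 2.5080e-01/1.2160e-01 = 2.062
Step 3: [A]₂/[A]₁ = 0.33/0.16 = 2.062
Step 4: n = ln(2.062)/ln(2.062) = 1.00 ≈ 1
Step 5: The reaction is first order in A.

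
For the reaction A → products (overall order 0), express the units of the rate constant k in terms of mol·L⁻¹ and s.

mol·L⁻¹·s⁻¹

Step 1: For overall order n, rate = k × (concentration)^n.
Step 2: Rate has units mol·L⁻¹·s⁻¹; concentration term has units (mol·L⁻¹)^0.
Step 3: k = rate / (concentration)^n, so units of k = (mol·L⁻¹)^(1-0)·s⁻¹ = mol·L⁻¹·s⁻¹.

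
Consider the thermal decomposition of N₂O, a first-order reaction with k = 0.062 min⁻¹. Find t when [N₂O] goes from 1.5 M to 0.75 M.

11.18 min

Step 1: For first-order: t = ln([N₂O]₀/[N₂O])/k
Step 2: t = ln(1.5/0.75)/0.062
Step 3: t = ln(2)/0.062
Step 4: t = 0.6931/0.062 = 11.18 min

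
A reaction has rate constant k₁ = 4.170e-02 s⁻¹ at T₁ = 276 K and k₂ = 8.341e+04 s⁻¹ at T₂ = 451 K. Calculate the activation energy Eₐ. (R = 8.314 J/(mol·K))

85.8 kJ/mol

Step 1: Use the two-temperature Arrhenius form: ln(k₂/k₁) = -Eₐ/R × (1/T₂ - 1/T₁)
Step 2: ln(k₂/k₁) = ln(8.341e+04/4.170e-02) = ln(2.00024e+06) = 14.5088
Step 3: 1/T₂ - 1/T₁ = 1/451 - 1/276 = -1.405894e-03 K⁻¹
Step 4: Eₐ = -R × ln(k₂/k₁) / (1/T₂ - 1/T₁) = -8.314 × 14.5088 / -1.405894e-03
Step 5: Eₐ = 8.5800e+04 J/mol = 85.8 kJ/mol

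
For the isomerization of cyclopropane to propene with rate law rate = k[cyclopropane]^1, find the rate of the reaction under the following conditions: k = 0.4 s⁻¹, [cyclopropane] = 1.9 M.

0.76 M/s

Step 1: Identify the rate law: rate = k[cyclopropane]^1
Step 2: Substitute values: rate = 0.4 × (1.9)^1
Step 3: Calculate: rate = 0.4 × 1.9 = 0.76 M/s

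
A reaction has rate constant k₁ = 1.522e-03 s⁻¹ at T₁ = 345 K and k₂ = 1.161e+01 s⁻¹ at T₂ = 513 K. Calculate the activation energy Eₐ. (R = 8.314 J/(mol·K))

78.3 kJ/mol

Step 1: Use the two-temperature Arrhenius form: ln(k₂/k₁) = -Eₐ/R × (1/T₂ - 1/T₁)
Step 2: ln(k₂/k₁) = ln(1.161e+01/1.522e-03) = ln(7628.12) = 8.9396
Step 3: 1/T₂ - 1/T₁ = 1/513 - 1/345 = -9.492330e-04 K⁻¹
Step 4: Eₐ = -R × ln(k₂/k₁) / (1/T₂ - 1/T₁) = -8.314 × 8.9396 / -9.492330e-04
Step 5: Eₐ = 7.8299e+04 J/mol = 78.3 kJ/mol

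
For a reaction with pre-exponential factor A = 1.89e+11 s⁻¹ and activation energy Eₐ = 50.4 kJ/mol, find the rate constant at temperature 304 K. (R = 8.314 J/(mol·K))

4.13e+02 s⁻¹

Step 1: Use the Arrhenius equation: k = A × exp(-Eₐ/RT)
Step 2: Convert Eₐ to J/mol: 50.4 kJ/mol = 50400 J/mol
Step 3: Calculate the exponent: -Eₐ/(RT) = -50400/(8.314 × 304) = -19.94100
Step 4: k = 1.89e+11 × exp(-19.94100)
Step 5: k = 1.89e+11 × 2.18642e-09 = 4.1323e+02 s⁻¹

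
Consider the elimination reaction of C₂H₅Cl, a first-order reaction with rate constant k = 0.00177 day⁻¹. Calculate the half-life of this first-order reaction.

391.6 day

Step 1: For a first-order reaction, t₁/₂ = ln(2)/k
Step 2: t₁/₂ = ln(2)/0.00177
Step 3: t₁/₂ = 0.6931/0.00177 = 391.6 day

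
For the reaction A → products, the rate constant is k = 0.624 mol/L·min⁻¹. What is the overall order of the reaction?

zeroth order (0)

Step 1: The units of k for an nth-order reaction are (concentration)^(1-n)·(time)⁻¹.
Step 2: Here k has units mol/L·min⁻¹, so the concentration exponent is 1.
Step 3: 1 - n = 1 ⇒ n = 0. The reaction is zeroth order.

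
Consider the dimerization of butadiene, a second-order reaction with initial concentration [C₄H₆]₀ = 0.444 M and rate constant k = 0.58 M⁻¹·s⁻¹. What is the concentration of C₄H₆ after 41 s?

0.03841 M

Step 1: For a second-order reaction: 1/[C₄H₆] = 1/[C₄H₆]₀ + kt
Step 2: 1/[C₄H₆] = 1/0.444 + 0.58 × 41
Step 3: 1/[C₄H₆] = 2.252 + 23.78 = 26.03
Step 4: [C₄H₆] = 1/26.03 = 0.03841 M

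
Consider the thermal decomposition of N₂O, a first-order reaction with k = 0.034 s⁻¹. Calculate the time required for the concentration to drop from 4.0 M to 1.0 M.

40.77 s

Step 1: For first-order: t = ln([N₂O]₀/[N₂O])/k
Step 2: t = ln(4.0/1.0)/0.034
Step 3: t = ln(4)/0.034
Step 4: t = 1.386/0.034 = 40.77 s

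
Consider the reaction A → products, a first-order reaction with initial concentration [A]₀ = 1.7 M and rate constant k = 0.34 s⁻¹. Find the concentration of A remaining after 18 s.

0.003737 M

Step 1: For a first-order reaction: [A] = [A]₀ × e^(-kt)
Step 2: [A] = 1.7 × e^(-0.34 × 18)
Step 3: [A] = 1.7 × e^(-6.12)
Step 4: [A] = 1.7 × 0.00219846 = 0.003737 M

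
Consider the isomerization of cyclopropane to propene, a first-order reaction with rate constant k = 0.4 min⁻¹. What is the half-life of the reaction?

1.733 min

Step 1: For a first-order reaction, t₁/₂ = ln(2)/k
Step 2: t₁/₂ = ln(2)/0.4
Step 3: t₁/₂ = 0.6931/0.4 = 1.733 min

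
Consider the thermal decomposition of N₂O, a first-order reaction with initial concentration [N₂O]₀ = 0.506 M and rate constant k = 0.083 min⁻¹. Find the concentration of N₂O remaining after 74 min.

0.001088 M

Step 1: For a first-order reaction: [N₂O] = [N₂O]₀ × e^(-kt)
Step 2: [N₂O] = 0.506 × e^(-0.083 × 74)
Step 3: [N₂O] = 0.506 × e^(-6.142)
Step 4: [N₂O] = 0.506 × 0.00215062 = 0.001088 M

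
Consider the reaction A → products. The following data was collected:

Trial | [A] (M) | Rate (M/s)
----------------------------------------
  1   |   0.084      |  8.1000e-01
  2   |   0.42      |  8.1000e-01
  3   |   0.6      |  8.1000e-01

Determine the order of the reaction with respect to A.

zeroth order (0)

Step 1: Compare trials - when concentration changes, rate stays constant.
Step 2: rate₂/rate₁ = 8.1000e-01/8.1000e-01 = 1
Step 3: [A]₂/[A]₁ = 0.42/0.084 = 5
Step 4: Since rate ratio ≈ (conc ratio)^0, the reaction is zeroth order.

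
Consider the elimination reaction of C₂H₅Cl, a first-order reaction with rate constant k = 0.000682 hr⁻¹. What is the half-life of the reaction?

1016 hr

Step 1: For a first-order reaction, t₁/₂ = ln(2)/k
Step 2: t₁/₂ = ln(2)/0.000682
Step 3: t₁/₂ = 0.6931/0.000682 = 1016 hr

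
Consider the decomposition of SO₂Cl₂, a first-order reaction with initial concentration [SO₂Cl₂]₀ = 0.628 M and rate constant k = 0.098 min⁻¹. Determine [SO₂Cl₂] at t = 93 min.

6.915e-05 M

Step 1: For a first-order reaction: [SO₂Cl₂] = [SO₂Cl₂]₀ × e^(-kt)
Step 2: [SO₂Cl₂] = 0.628 × e^(-0.098 × 93)
Step 3: [SO₂Cl₂] = 0.628 × e^(-9.114)
Step 4: [SO₂Cl₂] = 0.628 × 0.000110113 = 6.915e-05 M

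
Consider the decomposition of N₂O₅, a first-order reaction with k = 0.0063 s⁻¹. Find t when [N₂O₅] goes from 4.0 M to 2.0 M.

110 s

Step 1: For first-order: t = ln([N₂O₅]₀/[N₂O₅])/k
Step 2: t = ln(4.0/2.0)/0.0063
Step 3: t = ln(2)/0.0063
Step 4: t = 0.6931/0.0063 = 110 s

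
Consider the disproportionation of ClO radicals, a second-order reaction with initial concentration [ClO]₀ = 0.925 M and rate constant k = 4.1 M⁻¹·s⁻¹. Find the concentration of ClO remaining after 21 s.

0.01147 M

Step 1: For a second-order reaction: 1/[ClO] = 1/[ClO]₀ + kt
Step 2: 1/[ClO] = 1/0.925 + 4.1 × 21
Step 3: 1/[ClO] = 1.081 + 86.1 = 87.18
Step 4: [ClO] = 1/87.18 = 0.01147 M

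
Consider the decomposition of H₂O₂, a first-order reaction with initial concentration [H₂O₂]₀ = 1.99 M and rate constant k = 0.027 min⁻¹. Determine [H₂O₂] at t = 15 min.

1.327 M

Step 1: For a first-order reaction: [H₂O₂] = [H₂O₂]₀ × e^(-kt)
Step 2: [H₂O₂] = 1.99 × e^(-0.027 × 15)
Step 3: [H₂O₂] = 1.99 × e^(-0.405)
Step 4: [H₂O₂] = 1.99 × 0.666977 = 1.327 M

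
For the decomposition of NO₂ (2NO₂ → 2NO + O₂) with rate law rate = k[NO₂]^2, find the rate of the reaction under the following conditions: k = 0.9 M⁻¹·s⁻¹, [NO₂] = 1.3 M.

1.521 M/s

Step 1: Identify the rate law: rate = k[NO₂]^2
Step 2: Substitute values: rate = 0.9 × (1.3)^2
Step 3: Calculate: rate = 0.9 × 1.69 = 1.521 M/s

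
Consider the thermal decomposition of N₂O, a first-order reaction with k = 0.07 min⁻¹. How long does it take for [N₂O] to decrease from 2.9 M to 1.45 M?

9.902 min

Step 1: For first-order: t = ln([N₂O]₀/[N₂O])/k
Step 2: t = ln(2.9/1.45)/0.07
Step 3: t = ln(2)/0.07
Step 4: t = 0.6931/0.07 = 9.902 min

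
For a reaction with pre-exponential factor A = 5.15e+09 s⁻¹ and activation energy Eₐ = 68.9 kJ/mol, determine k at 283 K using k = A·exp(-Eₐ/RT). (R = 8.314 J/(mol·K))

9.87e-04 s⁻¹

Step 1: Use the Arrhenius equation: k = A × exp(-Eₐ/RT)
Step 2: Convert Eₐ to J/mol: 68.9 kJ/mol = 68900 J/mol
Step 3: Calculate the exponent: -Eₐ/(RT) = -68900/(8.314 × 283) = -29.28349
Step 4: k = 5.15e+09 × exp(-29.28349)
Step 5: k = 5.15e+09 × 1.91576e-13 = 9.8662e-04 s⁻¹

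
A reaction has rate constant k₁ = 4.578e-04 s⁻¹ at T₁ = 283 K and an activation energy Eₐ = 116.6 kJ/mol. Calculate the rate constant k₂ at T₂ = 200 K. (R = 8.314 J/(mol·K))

5.358e-13 s⁻¹

Step 1: Use the two-temperature Arrhenius form: ln(k₂/k₁) = -Eₐ/R × (1/T₂ - 1/T₁)
Step 2: Convert Eₐ to J/mol: 116.6 kJ/mol = 116600 J/mol
Step 3: 1/T₂ - 1/T₁ = 1/200 - 1/283 = 1.466431e-03 K⁻¹
Step 4: ln(k₂/k₁) = -116600/8.314 × 1.466431e-03 = -20.56602
Step 5: k₂ = k₁ × exp(-20.56602) = 4.578e-04 × 1.17028e-09 = 5.358e-13 s⁻¹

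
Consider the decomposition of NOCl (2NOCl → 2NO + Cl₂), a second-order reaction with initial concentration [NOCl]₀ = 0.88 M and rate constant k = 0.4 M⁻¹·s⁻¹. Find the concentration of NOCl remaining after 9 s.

0.2111 M

Step 1: For a second-order reaction: 1/[NOCl] = 1/[NOCl]₀ + kt
Step 2: 1/[NOCl] = 1/0.88 + 0.4 × 9
Step 3: 1/[NOCl] = 1.136 + 3.6 = 4.736
Step 4: [NOCl] = 1/4.736 = 0.2111 M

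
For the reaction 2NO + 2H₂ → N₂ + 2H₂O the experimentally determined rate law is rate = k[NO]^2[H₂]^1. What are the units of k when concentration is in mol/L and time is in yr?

(mol/L)⁻²·yr⁻¹

Step 1: Overall order = 2 + 1 = 3.
Step 2: rate has units mol/L·yr⁻¹; [NO]^2[H₂]^1 has units (mol/L)^3.
Step 3: k = rate/([NO]^2[H₂]^1), so units of k = (mol/L)^(1-3)·yr⁻¹ = (mol/L)⁻²·yr⁻¹.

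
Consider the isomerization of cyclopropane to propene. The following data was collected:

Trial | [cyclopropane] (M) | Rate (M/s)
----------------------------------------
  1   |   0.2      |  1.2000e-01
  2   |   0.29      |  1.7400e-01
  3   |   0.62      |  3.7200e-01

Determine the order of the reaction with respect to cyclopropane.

first order (1)

Step 1: Compare trials to find order n where rate₂/rate₁ = ([cyclopropane]₂/[cyclopropane]₁)^n
Step 2: rate₂/rate₁ = 1.7400e-01/1.2000e-01 = 1.45
Step 3: [cyclopropane]₂/[cyclopropane]₁ = 0.29/0.2 = 1.45
Step 4: n = ln(1.45)/ln(1.45) = 1.00 ≈ 1
Step 5: The reaction is first order in cyclopropane.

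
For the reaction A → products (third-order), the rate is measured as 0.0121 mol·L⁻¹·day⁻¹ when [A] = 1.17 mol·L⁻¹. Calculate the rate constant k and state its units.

0.007555 (mol·L⁻¹)⁻²·day⁻¹

Step 1: rate = k[A]^3, so k = rate / [A]^3.
Step 2: k = 0.0121 / (1.17)^3 = 0.0121 / 1.602.
Step 3: k = 0.007555 (mol·L⁻¹)⁻²·day⁻¹.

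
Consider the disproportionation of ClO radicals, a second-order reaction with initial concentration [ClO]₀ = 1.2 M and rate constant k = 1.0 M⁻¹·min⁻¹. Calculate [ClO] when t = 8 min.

0.1132 M

Step 1: For a second-order reaction: 1/[ClO] = 1/[ClO]₀ + kt
Step 2: 1/[ClO] = 1/1.2 + 1.0 × 8
Step 3: 1/[ClO] = 0.8333 + 8 = 8.833
Step 4: [ClO] = 1/8.833 = 0.1132 M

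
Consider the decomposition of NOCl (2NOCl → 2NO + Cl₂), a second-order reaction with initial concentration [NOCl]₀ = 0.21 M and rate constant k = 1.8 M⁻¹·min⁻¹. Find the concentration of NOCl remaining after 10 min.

0.04393 M

Step 1: For a second-order reaction: 1/[NOCl] = 1/[NOCl]₀ + kt
Step 2: 1/[NOCl] = 1/0.21 + 1.8 × 10
Step 3: 1/[NOCl] = 4.762 + 18 = 22.76
Step 4: [NOCl] = 1/22.76 = 0.04393 M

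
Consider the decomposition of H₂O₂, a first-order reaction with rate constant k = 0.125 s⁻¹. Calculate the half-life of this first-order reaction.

5.545 s

Step 1: For a first-order reaction, t₁/₂ = ln(2)/k
Step 2: t₁/₂ = ln(2)/0.125
Step 3: t₁/₂ = 0.6931/0.125 = 5.545 s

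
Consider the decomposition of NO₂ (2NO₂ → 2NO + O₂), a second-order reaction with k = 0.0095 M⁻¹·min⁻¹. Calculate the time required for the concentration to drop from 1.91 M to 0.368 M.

230.9 min

Step 1: For second-order: t = (1/[NO₂] - 1/[NO₂]₀)/k
Step 2: t = (1/0.368 - 1/1.91)/0.0095
Step 3: t = (2.717 - 0.5236)/0.0095
Step 4: t = 2.194/0.0095 = 230.9 min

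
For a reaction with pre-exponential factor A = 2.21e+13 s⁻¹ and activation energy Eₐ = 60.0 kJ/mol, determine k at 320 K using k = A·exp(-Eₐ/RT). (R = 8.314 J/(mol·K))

3.55e+03 s⁻¹

Step 1: Use the Arrhenius equation: k = A × exp(-Eₐ/RT)
Step 2: Convert Eₐ to J/mol: 60.0 kJ/mol = 60000 J/mol
Step 3: Calculate the exponent: -Eₐ/(RT) = -60000/(8.314 × 320) = -22.55232
Step 4: k = 2.21e+13 × exp(-22.55232)
Step 5: k = 2.21e+13 × 1.60565e-10 = 3.5485e+03 s⁻¹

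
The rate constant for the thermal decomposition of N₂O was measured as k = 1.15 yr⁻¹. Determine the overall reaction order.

first order (1)

Step 1: The units of k for an nth-order reaction are (concentration)^(1-n)·(time)⁻¹.
Step 2: Here k has units yr⁻¹, so the concentration exponent is 0.
Step 3: 1 - n = 0 ⇒ n = 1. The reaction is first order.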